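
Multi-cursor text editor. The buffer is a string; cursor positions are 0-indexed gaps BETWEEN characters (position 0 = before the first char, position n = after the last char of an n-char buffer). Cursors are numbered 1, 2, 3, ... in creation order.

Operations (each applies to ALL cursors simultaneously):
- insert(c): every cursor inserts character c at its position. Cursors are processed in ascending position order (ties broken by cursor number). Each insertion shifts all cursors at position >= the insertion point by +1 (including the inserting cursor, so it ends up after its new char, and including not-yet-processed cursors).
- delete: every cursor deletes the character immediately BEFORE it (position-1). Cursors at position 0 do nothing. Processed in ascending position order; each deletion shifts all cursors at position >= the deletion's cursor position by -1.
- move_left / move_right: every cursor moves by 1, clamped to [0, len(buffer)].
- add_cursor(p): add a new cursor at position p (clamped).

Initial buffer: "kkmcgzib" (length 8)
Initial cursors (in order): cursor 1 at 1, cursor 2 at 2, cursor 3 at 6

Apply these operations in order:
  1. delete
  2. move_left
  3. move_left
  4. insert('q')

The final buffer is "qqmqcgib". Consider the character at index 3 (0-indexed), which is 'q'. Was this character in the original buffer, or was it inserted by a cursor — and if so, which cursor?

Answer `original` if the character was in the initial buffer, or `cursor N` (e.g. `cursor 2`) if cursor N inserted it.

After op 1 (delete): buffer="mcgib" (len 5), cursors c1@0 c2@0 c3@3, authorship .....
After op 2 (move_left): buffer="mcgib" (len 5), cursors c1@0 c2@0 c3@2, authorship .....
After op 3 (move_left): buffer="mcgib" (len 5), cursors c1@0 c2@0 c3@1, authorship .....
After op 4 (insert('q')): buffer="qqmqcgib" (len 8), cursors c1@2 c2@2 c3@4, authorship 12.3....
Authorship (.=original, N=cursor N): 1 2 . 3 . . . .
Index 3: author = 3

Answer: cursor 3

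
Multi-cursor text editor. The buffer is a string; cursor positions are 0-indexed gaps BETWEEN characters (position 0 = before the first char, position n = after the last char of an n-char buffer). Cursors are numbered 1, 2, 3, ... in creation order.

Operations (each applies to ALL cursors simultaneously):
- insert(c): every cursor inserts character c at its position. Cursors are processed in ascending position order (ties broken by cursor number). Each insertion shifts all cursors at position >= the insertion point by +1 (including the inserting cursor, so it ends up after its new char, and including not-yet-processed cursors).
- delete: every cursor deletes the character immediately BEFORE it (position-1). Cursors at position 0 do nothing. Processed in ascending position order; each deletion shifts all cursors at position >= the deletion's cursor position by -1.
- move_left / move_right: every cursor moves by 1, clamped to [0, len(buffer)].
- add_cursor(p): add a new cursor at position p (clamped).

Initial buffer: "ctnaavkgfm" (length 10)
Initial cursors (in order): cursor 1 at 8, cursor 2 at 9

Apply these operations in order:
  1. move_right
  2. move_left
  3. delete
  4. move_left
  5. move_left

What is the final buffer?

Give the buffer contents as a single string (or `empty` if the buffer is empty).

Answer: ctnaavkm

Derivation:
After op 1 (move_right): buffer="ctnaavkgfm" (len 10), cursors c1@9 c2@10, authorship ..........
After op 2 (move_left): buffer="ctnaavkgfm" (len 10), cursors c1@8 c2@9, authorship ..........
After op 3 (delete): buffer="ctnaavkm" (len 8), cursors c1@7 c2@7, authorship ........
After op 4 (move_left): buffer="ctnaavkm" (len 8), cursors c1@6 c2@6, authorship ........
After op 5 (move_left): buffer="ctnaavkm" (len 8), cursors c1@5 c2@5, authorship ........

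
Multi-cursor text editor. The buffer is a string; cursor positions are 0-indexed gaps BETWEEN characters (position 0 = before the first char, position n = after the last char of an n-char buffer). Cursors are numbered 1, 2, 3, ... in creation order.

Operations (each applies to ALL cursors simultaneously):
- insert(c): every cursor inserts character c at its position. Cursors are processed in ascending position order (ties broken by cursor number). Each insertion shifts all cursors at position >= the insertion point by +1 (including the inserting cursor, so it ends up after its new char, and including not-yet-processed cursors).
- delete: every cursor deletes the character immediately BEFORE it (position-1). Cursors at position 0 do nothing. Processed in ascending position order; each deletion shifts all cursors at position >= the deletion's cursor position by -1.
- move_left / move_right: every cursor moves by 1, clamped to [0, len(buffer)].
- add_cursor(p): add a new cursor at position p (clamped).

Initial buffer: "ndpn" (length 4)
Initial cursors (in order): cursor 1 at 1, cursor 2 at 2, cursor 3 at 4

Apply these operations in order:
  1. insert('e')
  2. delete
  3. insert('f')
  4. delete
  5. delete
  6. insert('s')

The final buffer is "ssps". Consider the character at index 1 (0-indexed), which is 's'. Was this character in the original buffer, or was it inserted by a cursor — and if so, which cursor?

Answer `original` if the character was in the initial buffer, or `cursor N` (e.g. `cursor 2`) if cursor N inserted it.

After op 1 (insert('e')): buffer="nedepne" (len 7), cursors c1@2 c2@4 c3@7, authorship .1.2..3
After op 2 (delete): buffer="ndpn" (len 4), cursors c1@1 c2@2 c3@4, authorship ....
After op 3 (insert('f')): buffer="nfdfpnf" (len 7), cursors c1@2 c2@4 c3@7, authorship .1.2..3
After op 4 (delete): buffer="ndpn" (len 4), cursors c1@1 c2@2 c3@4, authorship ....
After op 5 (delete): buffer="p" (len 1), cursors c1@0 c2@0 c3@1, authorship .
After op 6 (insert('s')): buffer="ssps" (len 4), cursors c1@2 c2@2 c3@4, authorship 12.3
Authorship (.=original, N=cursor N): 1 2 . 3
Index 1: author = 2

Answer: cursor 2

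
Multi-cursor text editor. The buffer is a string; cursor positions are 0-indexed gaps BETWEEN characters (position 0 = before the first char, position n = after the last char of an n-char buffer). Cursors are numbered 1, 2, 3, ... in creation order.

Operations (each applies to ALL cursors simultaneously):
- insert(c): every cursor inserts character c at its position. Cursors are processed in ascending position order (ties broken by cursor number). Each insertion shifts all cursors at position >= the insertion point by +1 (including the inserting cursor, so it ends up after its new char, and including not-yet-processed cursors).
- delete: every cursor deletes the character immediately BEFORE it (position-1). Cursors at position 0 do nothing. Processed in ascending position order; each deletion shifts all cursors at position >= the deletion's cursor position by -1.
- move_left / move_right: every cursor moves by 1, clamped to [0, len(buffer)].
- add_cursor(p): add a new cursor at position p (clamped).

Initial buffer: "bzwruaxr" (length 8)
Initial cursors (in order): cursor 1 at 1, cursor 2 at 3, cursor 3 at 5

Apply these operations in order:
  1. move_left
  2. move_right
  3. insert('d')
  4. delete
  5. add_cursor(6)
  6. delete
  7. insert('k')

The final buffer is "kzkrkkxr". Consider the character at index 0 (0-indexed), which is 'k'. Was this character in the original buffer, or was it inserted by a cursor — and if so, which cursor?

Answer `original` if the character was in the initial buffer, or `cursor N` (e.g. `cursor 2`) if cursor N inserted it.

Answer: cursor 1

Derivation:
After op 1 (move_left): buffer="bzwruaxr" (len 8), cursors c1@0 c2@2 c3@4, authorship ........
After op 2 (move_right): buffer="bzwruaxr" (len 8), cursors c1@1 c2@3 c3@5, authorship ........
After op 3 (insert('d')): buffer="bdzwdrudaxr" (len 11), cursors c1@2 c2@5 c3@8, authorship .1..2..3...
After op 4 (delete): buffer="bzwruaxr" (len 8), cursors c1@1 c2@3 c3@5, authorship ........
After op 5 (add_cursor(6)): buffer="bzwruaxr" (len 8), cursors c1@1 c2@3 c3@5 c4@6, authorship ........
After op 6 (delete): buffer="zrxr" (len 4), cursors c1@0 c2@1 c3@2 c4@2, authorship ....
After op 7 (insert('k')): buffer="kzkrkkxr" (len 8), cursors c1@1 c2@3 c3@6 c4@6, authorship 1.2.34..
Authorship (.=original, N=cursor N): 1 . 2 . 3 4 . .
Index 0: author = 1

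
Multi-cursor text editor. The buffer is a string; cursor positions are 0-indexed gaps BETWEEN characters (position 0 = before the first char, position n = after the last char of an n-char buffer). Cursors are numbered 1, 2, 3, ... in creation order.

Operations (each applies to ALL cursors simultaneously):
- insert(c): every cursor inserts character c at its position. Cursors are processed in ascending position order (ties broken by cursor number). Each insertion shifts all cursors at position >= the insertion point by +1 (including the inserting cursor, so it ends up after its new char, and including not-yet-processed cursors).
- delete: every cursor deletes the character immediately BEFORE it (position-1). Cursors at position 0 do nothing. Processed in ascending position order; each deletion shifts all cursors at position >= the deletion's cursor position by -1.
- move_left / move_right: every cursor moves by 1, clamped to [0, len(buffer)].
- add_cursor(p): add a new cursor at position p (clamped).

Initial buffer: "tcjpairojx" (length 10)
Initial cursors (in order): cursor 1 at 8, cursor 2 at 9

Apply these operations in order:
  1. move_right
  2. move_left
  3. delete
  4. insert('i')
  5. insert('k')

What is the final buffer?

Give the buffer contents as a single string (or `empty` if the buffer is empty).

After op 1 (move_right): buffer="tcjpairojx" (len 10), cursors c1@9 c2@10, authorship ..........
After op 2 (move_left): buffer="tcjpairojx" (len 10), cursors c1@8 c2@9, authorship ..........
After op 3 (delete): buffer="tcjpairx" (len 8), cursors c1@7 c2@7, authorship ........
After op 4 (insert('i')): buffer="tcjpairiix" (len 10), cursors c1@9 c2@9, authorship .......12.
After op 5 (insert('k')): buffer="tcjpairiikkx" (len 12), cursors c1@11 c2@11, authorship .......1212.

Answer: tcjpairiikkx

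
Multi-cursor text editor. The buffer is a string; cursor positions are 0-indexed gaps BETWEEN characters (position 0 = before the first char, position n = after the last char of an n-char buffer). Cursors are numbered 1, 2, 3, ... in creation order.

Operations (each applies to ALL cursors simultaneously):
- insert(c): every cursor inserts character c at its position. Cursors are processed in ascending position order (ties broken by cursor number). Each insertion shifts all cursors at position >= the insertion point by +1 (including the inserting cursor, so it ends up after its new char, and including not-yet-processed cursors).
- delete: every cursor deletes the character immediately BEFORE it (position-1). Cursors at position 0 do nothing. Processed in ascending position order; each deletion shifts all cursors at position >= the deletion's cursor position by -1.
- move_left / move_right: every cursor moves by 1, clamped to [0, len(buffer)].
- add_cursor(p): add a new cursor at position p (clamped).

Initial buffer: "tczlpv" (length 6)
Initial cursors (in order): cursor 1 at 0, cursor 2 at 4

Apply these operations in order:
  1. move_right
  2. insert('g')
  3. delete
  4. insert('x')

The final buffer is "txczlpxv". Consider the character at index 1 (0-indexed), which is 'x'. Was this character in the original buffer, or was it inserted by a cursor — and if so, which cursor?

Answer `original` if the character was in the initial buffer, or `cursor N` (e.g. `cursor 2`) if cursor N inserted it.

Answer: cursor 1

Derivation:
After op 1 (move_right): buffer="tczlpv" (len 6), cursors c1@1 c2@5, authorship ......
After op 2 (insert('g')): buffer="tgczlpgv" (len 8), cursors c1@2 c2@7, authorship .1....2.
After op 3 (delete): buffer="tczlpv" (len 6), cursors c1@1 c2@5, authorship ......
After op 4 (insert('x')): buffer="txczlpxv" (len 8), cursors c1@2 c2@7, authorship .1....2.
Authorship (.=original, N=cursor N): . 1 . . . . 2 .
Index 1: author = 1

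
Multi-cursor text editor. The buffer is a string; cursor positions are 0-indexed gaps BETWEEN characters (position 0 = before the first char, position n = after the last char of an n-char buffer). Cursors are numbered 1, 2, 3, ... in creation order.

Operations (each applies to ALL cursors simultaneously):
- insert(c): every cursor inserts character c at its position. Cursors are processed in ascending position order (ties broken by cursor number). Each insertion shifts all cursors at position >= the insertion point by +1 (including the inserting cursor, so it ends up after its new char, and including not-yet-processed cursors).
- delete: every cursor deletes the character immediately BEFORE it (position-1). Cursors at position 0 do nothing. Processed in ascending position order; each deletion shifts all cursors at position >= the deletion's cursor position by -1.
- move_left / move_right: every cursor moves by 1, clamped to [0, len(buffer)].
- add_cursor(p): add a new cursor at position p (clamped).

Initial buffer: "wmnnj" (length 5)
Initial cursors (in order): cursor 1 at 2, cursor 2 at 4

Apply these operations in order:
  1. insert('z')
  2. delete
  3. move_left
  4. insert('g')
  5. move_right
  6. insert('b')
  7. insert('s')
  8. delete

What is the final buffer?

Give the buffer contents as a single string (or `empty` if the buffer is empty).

After op 1 (insert('z')): buffer="wmznnzj" (len 7), cursors c1@3 c2@6, authorship ..1..2.
After op 2 (delete): buffer="wmnnj" (len 5), cursors c1@2 c2@4, authorship .....
After op 3 (move_left): buffer="wmnnj" (len 5), cursors c1@1 c2@3, authorship .....
After op 4 (insert('g')): buffer="wgmngnj" (len 7), cursors c1@2 c2@5, authorship .1..2..
After op 5 (move_right): buffer="wgmngnj" (len 7), cursors c1@3 c2@6, authorship .1..2..
After op 6 (insert('b')): buffer="wgmbngnbj" (len 9), cursors c1@4 c2@8, authorship .1.1.2.2.
After op 7 (insert('s')): buffer="wgmbsngnbsj" (len 11), cursors c1@5 c2@10, authorship .1.11.2.22.
After op 8 (delete): buffer="wgmbngnbj" (len 9), cursors c1@4 c2@8, authorship .1.1.2.2.

Answer: wgmbngnbj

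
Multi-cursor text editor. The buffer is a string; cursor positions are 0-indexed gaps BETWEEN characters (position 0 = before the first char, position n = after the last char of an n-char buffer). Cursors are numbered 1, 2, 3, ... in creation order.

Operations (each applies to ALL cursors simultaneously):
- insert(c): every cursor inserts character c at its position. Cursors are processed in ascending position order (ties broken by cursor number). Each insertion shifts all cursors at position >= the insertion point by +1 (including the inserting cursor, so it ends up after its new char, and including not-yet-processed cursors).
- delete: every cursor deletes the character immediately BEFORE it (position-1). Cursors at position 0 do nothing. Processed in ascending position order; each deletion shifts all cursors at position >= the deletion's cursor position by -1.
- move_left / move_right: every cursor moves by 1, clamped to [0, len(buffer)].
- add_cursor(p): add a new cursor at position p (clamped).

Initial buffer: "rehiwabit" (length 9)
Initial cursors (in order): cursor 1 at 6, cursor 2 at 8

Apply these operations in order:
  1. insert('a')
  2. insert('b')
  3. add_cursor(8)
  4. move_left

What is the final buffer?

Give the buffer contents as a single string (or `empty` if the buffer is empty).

After op 1 (insert('a')): buffer="rehiwaabiat" (len 11), cursors c1@7 c2@10, authorship ......1..2.
After op 2 (insert('b')): buffer="rehiwaabbiabt" (len 13), cursors c1@8 c2@12, authorship ......11..22.
After op 3 (add_cursor(8)): buffer="rehiwaabbiabt" (len 13), cursors c1@8 c3@8 c2@12, authorship ......11..22.
After op 4 (move_left): buffer="rehiwaabbiabt" (len 13), cursors c1@7 c3@7 c2@11, authorship ......11..22.

Answer: rehiwaabbiabt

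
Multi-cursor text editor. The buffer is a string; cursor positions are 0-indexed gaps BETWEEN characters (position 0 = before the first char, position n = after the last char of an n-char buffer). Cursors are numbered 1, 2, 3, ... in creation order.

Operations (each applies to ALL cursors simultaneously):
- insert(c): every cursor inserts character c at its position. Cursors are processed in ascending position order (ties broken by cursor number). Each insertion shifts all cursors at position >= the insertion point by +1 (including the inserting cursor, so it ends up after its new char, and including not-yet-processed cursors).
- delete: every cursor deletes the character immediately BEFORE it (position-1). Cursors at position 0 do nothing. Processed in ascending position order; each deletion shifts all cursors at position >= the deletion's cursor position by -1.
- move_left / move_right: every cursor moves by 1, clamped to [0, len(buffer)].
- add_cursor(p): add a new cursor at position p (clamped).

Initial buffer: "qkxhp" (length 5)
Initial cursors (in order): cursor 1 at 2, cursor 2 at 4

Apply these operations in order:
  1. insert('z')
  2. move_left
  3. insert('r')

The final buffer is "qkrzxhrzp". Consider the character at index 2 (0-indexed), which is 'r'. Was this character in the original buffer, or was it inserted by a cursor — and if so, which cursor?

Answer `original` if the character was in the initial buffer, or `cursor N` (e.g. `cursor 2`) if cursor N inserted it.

Answer: cursor 1

Derivation:
After op 1 (insert('z')): buffer="qkzxhzp" (len 7), cursors c1@3 c2@6, authorship ..1..2.
After op 2 (move_left): buffer="qkzxhzp" (len 7), cursors c1@2 c2@5, authorship ..1..2.
After op 3 (insert('r')): buffer="qkrzxhrzp" (len 9), cursors c1@3 c2@7, authorship ..11..22.
Authorship (.=original, N=cursor N): . . 1 1 . . 2 2 .
Index 2: author = 1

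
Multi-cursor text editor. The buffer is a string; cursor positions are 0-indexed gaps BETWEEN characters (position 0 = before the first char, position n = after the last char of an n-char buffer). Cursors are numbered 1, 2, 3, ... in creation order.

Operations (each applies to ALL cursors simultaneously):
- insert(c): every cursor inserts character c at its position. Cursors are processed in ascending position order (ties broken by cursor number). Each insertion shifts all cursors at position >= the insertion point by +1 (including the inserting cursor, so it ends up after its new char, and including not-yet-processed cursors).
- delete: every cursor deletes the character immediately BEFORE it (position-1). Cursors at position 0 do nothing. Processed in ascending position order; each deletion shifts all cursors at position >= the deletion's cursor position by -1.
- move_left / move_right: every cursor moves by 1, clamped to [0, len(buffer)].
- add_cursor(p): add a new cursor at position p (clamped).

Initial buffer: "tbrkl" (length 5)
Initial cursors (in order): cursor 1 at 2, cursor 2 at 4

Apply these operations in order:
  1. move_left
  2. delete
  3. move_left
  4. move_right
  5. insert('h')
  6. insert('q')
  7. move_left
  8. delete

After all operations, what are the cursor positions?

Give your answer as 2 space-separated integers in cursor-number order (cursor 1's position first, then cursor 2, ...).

Answer: 2 2

Derivation:
After op 1 (move_left): buffer="tbrkl" (len 5), cursors c1@1 c2@3, authorship .....
After op 2 (delete): buffer="bkl" (len 3), cursors c1@0 c2@1, authorship ...
After op 3 (move_left): buffer="bkl" (len 3), cursors c1@0 c2@0, authorship ...
After op 4 (move_right): buffer="bkl" (len 3), cursors c1@1 c2@1, authorship ...
After op 5 (insert('h')): buffer="bhhkl" (len 5), cursors c1@3 c2@3, authorship .12..
After op 6 (insert('q')): buffer="bhhqqkl" (len 7), cursors c1@5 c2@5, authorship .1212..
After op 7 (move_left): buffer="bhhqqkl" (len 7), cursors c1@4 c2@4, authorship .1212..
After op 8 (delete): buffer="bhqkl" (len 5), cursors c1@2 c2@2, authorship .12..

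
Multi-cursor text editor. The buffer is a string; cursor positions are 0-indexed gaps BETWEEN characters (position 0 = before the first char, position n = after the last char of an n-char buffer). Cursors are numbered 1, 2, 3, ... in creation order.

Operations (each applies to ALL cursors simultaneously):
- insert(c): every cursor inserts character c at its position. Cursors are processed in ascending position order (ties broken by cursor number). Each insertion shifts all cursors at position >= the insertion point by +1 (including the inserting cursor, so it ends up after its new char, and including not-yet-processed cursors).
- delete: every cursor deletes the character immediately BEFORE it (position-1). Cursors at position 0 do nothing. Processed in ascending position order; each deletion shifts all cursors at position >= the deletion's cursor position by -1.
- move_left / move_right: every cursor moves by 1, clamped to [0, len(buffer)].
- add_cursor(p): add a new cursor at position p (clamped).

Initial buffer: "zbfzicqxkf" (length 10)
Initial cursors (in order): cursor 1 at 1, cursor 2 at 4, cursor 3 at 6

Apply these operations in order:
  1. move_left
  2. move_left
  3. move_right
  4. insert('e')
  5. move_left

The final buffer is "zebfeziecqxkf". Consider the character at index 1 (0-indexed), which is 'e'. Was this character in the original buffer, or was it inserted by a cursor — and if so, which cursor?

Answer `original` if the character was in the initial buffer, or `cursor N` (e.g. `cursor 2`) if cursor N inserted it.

Answer: cursor 1

Derivation:
After op 1 (move_left): buffer="zbfzicqxkf" (len 10), cursors c1@0 c2@3 c3@5, authorship ..........
After op 2 (move_left): buffer="zbfzicqxkf" (len 10), cursors c1@0 c2@2 c3@4, authorship ..........
After op 3 (move_right): buffer="zbfzicqxkf" (len 10), cursors c1@1 c2@3 c3@5, authorship ..........
After op 4 (insert('e')): buffer="zebfeziecqxkf" (len 13), cursors c1@2 c2@5 c3@8, authorship .1..2..3.....
After op 5 (move_left): buffer="zebfeziecqxkf" (len 13), cursors c1@1 c2@4 c3@7, authorship .1..2..3.....
Authorship (.=original, N=cursor N): . 1 . . 2 . . 3 . . . . .
Index 1: author = 1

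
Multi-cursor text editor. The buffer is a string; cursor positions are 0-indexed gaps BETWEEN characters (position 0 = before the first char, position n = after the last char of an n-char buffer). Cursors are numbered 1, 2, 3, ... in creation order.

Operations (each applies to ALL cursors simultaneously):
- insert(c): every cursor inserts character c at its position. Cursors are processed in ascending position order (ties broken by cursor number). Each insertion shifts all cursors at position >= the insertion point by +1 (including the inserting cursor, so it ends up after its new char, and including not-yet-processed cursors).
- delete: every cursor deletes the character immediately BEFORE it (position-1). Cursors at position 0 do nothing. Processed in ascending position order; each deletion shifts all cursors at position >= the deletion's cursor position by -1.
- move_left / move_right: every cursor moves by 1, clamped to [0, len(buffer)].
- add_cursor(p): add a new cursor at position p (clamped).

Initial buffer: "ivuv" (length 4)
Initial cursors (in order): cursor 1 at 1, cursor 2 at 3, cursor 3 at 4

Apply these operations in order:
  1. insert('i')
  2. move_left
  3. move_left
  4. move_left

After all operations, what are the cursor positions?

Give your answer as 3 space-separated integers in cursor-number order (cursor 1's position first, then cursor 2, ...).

Answer: 0 2 4

Derivation:
After op 1 (insert('i')): buffer="iivuivi" (len 7), cursors c1@2 c2@5 c3@7, authorship .1..2.3
After op 2 (move_left): buffer="iivuivi" (len 7), cursors c1@1 c2@4 c3@6, authorship .1..2.3
After op 3 (move_left): buffer="iivuivi" (len 7), cursors c1@0 c2@3 c3@5, authorship .1..2.3
After op 4 (move_left): buffer="iivuivi" (len 7), cursors c1@0 c2@2 c3@4, authorship .1..2.3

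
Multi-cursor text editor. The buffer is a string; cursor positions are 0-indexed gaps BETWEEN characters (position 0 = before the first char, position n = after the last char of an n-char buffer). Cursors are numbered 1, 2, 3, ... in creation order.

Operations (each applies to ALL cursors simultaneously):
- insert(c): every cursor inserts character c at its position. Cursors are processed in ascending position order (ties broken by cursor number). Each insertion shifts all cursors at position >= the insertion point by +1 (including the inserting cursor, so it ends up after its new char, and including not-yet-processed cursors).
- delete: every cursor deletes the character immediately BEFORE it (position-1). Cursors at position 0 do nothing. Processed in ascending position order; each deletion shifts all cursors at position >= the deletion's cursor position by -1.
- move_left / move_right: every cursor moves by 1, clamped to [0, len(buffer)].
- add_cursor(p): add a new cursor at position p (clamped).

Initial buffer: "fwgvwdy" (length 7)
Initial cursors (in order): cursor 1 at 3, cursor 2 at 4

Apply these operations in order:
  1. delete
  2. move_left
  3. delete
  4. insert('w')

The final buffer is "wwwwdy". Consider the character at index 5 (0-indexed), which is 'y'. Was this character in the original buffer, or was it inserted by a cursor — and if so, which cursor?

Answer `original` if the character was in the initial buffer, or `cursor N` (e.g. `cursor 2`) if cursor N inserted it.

Answer: original

Derivation:
After op 1 (delete): buffer="fwwdy" (len 5), cursors c1@2 c2@2, authorship .....
After op 2 (move_left): buffer="fwwdy" (len 5), cursors c1@1 c2@1, authorship .....
After op 3 (delete): buffer="wwdy" (len 4), cursors c1@0 c2@0, authorship ....
After op 4 (insert('w')): buffer="wwwwdy" (len 6), cursors c1@2 c2@2, authorship 12....
Authorship (.=original, N=cursor N): 1 2 . . . .
Index 5: author = original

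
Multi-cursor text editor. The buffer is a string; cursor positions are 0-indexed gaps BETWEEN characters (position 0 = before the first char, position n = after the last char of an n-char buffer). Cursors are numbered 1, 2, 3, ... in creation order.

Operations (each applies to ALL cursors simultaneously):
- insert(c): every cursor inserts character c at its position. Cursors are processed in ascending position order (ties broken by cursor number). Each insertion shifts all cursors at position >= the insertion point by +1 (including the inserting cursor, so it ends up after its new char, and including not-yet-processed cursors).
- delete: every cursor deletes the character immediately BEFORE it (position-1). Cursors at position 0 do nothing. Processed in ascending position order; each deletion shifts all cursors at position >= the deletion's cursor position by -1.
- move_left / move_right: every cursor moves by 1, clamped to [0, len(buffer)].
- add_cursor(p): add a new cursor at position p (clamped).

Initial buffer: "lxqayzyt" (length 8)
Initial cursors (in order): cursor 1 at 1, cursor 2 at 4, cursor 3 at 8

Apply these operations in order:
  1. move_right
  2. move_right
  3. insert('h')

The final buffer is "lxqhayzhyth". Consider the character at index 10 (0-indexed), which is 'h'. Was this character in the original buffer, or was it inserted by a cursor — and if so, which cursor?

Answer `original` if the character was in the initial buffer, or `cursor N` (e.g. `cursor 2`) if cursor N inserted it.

After op 1 (move_right): buffer="lxqayzyt" (len 8), cursors c1@2 c2@5 c3@8, authorship ........
After op 2 (move_right): buffer="lxqayzyt" (len 8), cursors c1@3 c2@6 c3@8, authorship ........
After op 3 (insert('h')): buffer="lxqhayzhyth" (len 11), cursors c1@4 c2@8 c3@11, authorship ...1...2..3
Authorship (.=original, N=cursor N): . . . 1 . . . 2 . . 3
Index 10: author = 3

Answer: cursor 3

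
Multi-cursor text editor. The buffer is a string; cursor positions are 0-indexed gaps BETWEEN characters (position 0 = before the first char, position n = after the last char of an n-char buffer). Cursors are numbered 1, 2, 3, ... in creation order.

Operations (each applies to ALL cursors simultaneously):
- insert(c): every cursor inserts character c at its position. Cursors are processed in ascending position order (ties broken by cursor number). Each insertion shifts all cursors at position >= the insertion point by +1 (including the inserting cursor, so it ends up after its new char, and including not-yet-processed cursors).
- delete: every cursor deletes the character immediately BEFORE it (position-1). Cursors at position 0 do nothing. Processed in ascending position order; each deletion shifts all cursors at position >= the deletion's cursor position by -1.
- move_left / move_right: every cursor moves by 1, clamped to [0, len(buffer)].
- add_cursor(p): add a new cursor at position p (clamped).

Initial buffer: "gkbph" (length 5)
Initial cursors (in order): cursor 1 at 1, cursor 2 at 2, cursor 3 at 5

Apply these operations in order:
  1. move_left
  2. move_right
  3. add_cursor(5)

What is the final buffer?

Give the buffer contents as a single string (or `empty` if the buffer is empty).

After op 1 (move_left): buffer="gkbph" (len 5), cursors c1@0 c2@1 c3@4, authorship .....
After op 2 (move_right): buffer="gkbph" (len 5), cursors c1@1 c2@2 c3@5, authorship .....
After op 3 (add_cursor(5)): buffer="gkbph" (len 5), cursors c1@1 c2@2 c3@5 c4@5, authorship .....

Answer: gkbph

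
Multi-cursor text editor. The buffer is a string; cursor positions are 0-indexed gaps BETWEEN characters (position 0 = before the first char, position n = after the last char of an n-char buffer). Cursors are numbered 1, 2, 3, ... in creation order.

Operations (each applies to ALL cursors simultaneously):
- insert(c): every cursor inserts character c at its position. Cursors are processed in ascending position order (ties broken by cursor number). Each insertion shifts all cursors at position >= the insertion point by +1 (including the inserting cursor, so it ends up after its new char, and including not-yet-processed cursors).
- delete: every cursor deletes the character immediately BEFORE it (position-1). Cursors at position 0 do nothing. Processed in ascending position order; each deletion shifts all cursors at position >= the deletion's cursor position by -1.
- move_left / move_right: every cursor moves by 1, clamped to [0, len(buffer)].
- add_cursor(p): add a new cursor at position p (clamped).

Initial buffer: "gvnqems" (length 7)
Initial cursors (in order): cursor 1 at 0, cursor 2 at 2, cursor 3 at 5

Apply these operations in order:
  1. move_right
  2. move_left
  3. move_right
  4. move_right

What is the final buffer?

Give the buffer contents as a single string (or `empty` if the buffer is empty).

Answer: gvnqems

Derivation:
After op 1 (move_right): buffer="gvnqems" (len 7), cursors c1@1 c2@3 c3@6, authorship .......
After op 2 (move_left): buffer="gvnqems" (len 7), cursors c1@0 c2@2 c3@5, authorship .......
After op 3 (move_right): buffer="gvnqems" (len 7), cursors c1@1 c2@3 c3@6, authorship .......
After op 4 (move_right): buffer="gvnqems" (len 7), cursors c1@2 c2@4 c3@7, authorship .......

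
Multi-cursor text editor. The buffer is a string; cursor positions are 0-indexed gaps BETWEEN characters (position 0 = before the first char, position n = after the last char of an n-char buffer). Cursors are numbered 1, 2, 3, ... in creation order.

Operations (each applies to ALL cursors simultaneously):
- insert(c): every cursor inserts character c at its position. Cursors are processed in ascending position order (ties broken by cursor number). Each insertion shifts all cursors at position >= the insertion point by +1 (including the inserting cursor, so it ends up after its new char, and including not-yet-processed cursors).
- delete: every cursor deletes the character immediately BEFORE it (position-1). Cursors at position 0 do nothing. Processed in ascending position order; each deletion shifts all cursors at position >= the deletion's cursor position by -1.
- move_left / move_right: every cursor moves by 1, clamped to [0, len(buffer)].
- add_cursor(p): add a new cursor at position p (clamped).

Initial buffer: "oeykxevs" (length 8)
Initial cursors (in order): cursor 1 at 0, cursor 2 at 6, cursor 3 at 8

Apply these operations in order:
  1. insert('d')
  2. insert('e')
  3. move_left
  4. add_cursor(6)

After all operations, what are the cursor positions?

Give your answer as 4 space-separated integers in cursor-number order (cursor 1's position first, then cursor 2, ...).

Answer: 1 9 13 6

Derivation:
After op 1 (insert('d')): buffer="doeykxedvsd" (len 11), cursors c1@1 c2@8 c3@11, authorship 1......2..3
After op 2 (insert('e')): buffer="deoeykxedevsde" (len 14), cursors c1@2 c2@10 c3@14, authorship 11......22..33
After op 3 (move_left): buffer="deoeykxedevsde" (len 14), cursors c1@1 c2@9 c3@13, authorship 11......22..33
After op 4 (add_cursor(6)): buffer="deoeykxedevsde" (len 14), cursors c1@1 c4@6 c2@9 c3@13, authorship 11......22..33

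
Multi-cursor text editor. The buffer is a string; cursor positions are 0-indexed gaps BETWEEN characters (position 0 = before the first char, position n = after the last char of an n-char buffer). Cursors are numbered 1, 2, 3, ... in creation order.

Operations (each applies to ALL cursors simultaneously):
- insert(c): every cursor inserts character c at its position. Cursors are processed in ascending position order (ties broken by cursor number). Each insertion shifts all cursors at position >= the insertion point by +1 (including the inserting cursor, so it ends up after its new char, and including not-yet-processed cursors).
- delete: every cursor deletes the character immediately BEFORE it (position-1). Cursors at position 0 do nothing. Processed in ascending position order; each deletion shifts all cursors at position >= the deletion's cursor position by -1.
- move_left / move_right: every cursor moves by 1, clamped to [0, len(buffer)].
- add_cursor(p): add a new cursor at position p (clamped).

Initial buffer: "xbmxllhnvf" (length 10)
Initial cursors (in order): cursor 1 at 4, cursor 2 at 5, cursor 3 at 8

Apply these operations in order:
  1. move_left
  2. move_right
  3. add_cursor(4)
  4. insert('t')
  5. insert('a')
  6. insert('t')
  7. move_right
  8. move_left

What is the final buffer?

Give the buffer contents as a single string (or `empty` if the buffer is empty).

After op 1 (move_left): buffer="xbmxllhnvf" (len 10), cursors c1@3 c2@4 c3@7, authorship ..........
After op 2 (move_right): buffer="xbmxllhnvf" (len 10), cursors c1@4 c2@5 c3@8, authorship ..........
After op 3 (add_cursor(4)): buffer="xbmxllhnvf" (len 10), cursors c1@4 c4@4 c2@5 c3@8, authorship ..........
After op 4 (insert('t')): buffer="xbmxttltlhntvf" (len 14), cursors c1@6 c4@6 c2@8 c3@12, authorship ....14.2...3..
After op 5 (insert('a')): buffer="xbmxttaaltalhntavf" (len 18), cursors c1@8 c4@8 c2@11 c3@16, authorship ....1414.22...33..
After op 6 (insert('t')): buffer="xbmxttaattltatlhntatvf" (len 22), cursors c1@10 c4@10 c2@14 c3@20, authorship ....141414.222...333..
After op 7 (move_right): buffer="xbmxttaattltatlhntatvf" (len 22), cursors c1@11 c4@11 c2@15 c3@21, authorship ....141414.222...333..
After op 8 (move_left): buffer="xbmxttaattltatlhntatvf" (len 22), cursors c1@10 c4@10 c2@14 c3@20, authorship ....141414.222...333..

Answer: xbmxttaattltatlhntatvf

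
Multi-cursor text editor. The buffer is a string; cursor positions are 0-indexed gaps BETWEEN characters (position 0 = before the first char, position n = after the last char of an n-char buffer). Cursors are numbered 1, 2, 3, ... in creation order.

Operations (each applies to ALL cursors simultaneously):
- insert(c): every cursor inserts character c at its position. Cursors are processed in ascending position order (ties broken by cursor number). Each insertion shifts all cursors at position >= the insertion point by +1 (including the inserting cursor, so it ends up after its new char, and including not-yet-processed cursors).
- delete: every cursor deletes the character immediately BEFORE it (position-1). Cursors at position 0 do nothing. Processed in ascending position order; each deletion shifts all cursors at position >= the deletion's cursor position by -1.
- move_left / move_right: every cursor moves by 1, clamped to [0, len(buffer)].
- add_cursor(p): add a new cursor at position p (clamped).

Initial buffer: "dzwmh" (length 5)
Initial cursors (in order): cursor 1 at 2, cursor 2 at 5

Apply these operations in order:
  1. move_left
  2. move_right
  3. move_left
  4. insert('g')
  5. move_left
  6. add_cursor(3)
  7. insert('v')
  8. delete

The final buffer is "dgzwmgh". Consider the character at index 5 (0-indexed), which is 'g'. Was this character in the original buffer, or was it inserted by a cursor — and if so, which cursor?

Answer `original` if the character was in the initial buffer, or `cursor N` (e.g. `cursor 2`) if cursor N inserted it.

Answer: cursor 2

Derivation:
After op 1 (move_left): buffer="dzwmh" (len 5), cursors c1@1 c2@4, authorship .....
After op 2 (move_right): buffer="dzwmh" (len 5), cursors c1@2 c2@5, authorship .....
After op 3 (move_left): buffer="dzwmh" (len 5), cursors c1@1 c2@4, authorship .....
After op 4 (insert('g')): buffer="dgzwmgh" (len 7), cursors c1@2 c2@6, authorship .1...2.
After op 5 (move_left): buffer="dgzwmgh" (len 7), cursors c1@1 c2@5, authorship .1...2.
After op 6 (add_cursor(3)): buffer="dgzwmgh" (len 7), cursors c1@1 c3@3 c2@5, authorship .1...2.
After op 7 (insert('v')): buffer="dvgzvwmvgh" (len 10), cursors c1@2 c3@5 c2@8, authorship .11.3..22.
After op 8 (delete): buffer="dgzwmgh" (len 7), cursors c1@1 c3@3 c2@5, authorship .1...2.
Authorship (.=original, N=cursor N): . 1 . . . 2 .
Index 5: author = 2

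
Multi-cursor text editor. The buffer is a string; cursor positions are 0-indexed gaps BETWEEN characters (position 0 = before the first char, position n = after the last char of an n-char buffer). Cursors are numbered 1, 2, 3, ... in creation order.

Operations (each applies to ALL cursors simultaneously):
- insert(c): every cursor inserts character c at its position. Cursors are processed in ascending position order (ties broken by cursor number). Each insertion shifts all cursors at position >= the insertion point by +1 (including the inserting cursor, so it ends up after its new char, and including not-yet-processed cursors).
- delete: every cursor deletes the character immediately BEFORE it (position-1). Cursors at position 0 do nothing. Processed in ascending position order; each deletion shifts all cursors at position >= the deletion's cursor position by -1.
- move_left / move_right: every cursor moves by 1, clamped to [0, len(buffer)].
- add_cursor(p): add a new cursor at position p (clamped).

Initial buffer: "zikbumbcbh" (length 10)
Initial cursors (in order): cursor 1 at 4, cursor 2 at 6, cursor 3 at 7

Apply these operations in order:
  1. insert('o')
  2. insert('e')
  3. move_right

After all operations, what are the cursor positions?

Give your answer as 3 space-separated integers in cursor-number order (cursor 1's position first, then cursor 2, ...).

After op 1 (insert('o')): buffer="zikboumobocbh" (len 13), cursors c1@5 c2@8 c3@10, authorship ....1..2.3...
After op 2 (insert('e')): buffer="zikboeumoeboecbh" (len 16), cursors c1@6 c2@10 c3@13, authorship ....11..22.33...
After op 3 (move_right): buffer="zikboeumoeboecbh" (len 16), cursors c1@7 c2@11 c3@14, authorship ....11..22.33...

Answer: 7 11 14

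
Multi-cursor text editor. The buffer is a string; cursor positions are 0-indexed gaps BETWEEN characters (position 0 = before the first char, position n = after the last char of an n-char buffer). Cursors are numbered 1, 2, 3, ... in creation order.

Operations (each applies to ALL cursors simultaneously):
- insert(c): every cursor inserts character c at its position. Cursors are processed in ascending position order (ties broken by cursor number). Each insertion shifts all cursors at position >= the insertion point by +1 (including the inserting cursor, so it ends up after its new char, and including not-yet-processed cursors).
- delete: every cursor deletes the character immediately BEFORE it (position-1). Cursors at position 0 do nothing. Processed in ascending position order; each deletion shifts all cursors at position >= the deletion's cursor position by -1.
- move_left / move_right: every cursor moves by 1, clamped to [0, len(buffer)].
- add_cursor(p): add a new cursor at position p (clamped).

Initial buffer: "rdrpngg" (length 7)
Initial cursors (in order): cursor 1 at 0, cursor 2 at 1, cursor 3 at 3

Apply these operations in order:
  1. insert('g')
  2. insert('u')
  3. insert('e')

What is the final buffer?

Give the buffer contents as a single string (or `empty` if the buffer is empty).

After op 1 (insert('g')): buffer="grgdrgpngg" (len 10), cursors c1@1 c2@3 c3@6, authorship 1.2..3....
After op 2 (insert('u')): buffer="gurgudrgupngg" (len 13), cursors c1@2 c2@5 c3@9, authorship 11.22..33....
After op 3 (insert('e')): buffer="guerguedrguepngg" (len 16), cursors c1@3 c2@7 c3@12, authorship 111.222..333....

Answer: guerguedrguepngg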